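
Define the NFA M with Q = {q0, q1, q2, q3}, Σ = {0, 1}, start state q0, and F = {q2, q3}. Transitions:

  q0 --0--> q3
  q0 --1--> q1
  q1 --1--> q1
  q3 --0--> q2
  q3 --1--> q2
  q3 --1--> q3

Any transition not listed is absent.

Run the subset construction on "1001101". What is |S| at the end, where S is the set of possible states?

0

Start in {q0}.
Read '1': {q0} → {q1}.
Read '0': {q1} → ∅.
The set is empty and remains empty for the remaining 5 symbols.
That set has 0 states.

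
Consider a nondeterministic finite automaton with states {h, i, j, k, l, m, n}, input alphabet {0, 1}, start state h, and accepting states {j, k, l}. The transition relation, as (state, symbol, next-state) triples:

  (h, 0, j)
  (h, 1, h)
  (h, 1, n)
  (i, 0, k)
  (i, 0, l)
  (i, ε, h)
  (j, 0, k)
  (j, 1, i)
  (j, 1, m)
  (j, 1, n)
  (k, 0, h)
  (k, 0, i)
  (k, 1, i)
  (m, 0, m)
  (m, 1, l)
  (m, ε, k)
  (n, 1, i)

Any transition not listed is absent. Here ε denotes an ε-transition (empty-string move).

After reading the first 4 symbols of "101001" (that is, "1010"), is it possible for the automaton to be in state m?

Start in {h}.
Read '1': h→{h, n}; now {h, n}.
Read '0': h→{j}, n→∅; now {j}.
Read '1': j→{i, m, n}; union {i, m, n}; ε-closure = {h, i, k, m, n}.
Read '0': h→{j}, i→{k, l}, k→{h, i}, m→{m}, n→∅; now {h, i, j, k, l, m}.
State m is in {h, i, j, k, l, m}.

Yes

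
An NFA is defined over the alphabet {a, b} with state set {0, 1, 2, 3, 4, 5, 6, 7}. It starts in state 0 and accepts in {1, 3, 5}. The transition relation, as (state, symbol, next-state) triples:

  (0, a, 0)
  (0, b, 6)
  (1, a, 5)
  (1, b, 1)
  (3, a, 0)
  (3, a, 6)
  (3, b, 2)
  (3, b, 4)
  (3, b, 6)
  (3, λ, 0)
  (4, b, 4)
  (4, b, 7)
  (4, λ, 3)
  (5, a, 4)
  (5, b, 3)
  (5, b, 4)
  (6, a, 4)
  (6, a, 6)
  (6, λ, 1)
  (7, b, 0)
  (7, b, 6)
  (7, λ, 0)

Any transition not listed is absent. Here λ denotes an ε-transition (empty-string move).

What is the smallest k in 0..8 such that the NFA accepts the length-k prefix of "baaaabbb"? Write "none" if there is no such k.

Start in {0}.
Read 'b': 0→{6}; union {6}; ε-closure = {1, 6}.
None of the earlier sets intersect F, but {1, 6} does.

1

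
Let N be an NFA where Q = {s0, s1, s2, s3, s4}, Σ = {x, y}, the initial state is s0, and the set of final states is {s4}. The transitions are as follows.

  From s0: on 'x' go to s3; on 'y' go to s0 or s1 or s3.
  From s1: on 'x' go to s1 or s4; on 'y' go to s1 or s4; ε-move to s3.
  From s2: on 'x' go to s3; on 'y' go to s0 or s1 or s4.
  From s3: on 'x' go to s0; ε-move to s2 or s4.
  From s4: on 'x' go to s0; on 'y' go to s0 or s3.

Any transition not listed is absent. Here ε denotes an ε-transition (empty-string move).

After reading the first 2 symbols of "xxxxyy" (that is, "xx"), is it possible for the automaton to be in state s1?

No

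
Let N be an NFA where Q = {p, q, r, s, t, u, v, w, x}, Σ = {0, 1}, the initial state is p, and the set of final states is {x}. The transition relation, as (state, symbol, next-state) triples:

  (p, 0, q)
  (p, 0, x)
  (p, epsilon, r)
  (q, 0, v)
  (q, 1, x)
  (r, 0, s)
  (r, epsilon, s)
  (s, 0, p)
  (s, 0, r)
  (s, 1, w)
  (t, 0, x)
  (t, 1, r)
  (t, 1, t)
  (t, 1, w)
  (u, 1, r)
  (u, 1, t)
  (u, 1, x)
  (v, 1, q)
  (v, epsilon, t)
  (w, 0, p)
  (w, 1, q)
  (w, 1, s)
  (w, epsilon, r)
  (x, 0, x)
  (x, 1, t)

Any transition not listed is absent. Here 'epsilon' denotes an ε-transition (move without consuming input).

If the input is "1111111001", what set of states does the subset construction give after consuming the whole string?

{r, s, t, w, x}

Start: ε-closure({p}) = {p, r, s}.
Read '1': {p, r, s} → {r, s, w}.
Read '1': {r, s, w} → {q, r, s, w}.
Read '1': {q, r, s, w} → {q, r, s, w, x}.
Read '1': {q, r, s, w, x} → {q, r, s, t, w, x}.
Read '1': {q, r, s, t, w, x} → {q, r, s, t, w, x}.
Read '1': {q, r, s, t, w, x} → {q, r, s, t, w, x}.
Read '1': {q, r, s, t, w, x} → {q, r, s, t, w, x}.
Read '0': {q, r, s, t, w, x} → {p, r, s, t, v, x}.
Read '0': {p, r, s, t, v, x} → {p, q, r, s, x}.
Read '1': {p, q, r, s, x} → {r, s, t, w, x}.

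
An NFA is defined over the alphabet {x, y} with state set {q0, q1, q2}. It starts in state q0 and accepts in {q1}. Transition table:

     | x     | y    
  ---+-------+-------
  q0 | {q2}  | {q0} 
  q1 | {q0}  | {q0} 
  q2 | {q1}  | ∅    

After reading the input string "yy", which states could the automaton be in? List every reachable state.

{q0}

Start in {q0}.
Read 'y': q0→{q0}; now {q0}.
Read 'y': q0→{q0}; now {q0}.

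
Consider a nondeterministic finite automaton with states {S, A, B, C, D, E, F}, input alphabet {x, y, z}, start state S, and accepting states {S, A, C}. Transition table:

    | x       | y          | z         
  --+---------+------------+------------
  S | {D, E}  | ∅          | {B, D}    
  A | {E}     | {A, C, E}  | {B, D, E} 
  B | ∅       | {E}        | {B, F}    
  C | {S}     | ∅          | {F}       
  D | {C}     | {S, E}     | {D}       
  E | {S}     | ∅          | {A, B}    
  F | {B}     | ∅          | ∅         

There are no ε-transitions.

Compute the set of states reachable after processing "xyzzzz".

Start in {S}.
Read 'x': {S} → {D, E}.
Read 'y': {D, E} → {S, E}.
Read 'z': {S, E} → {A, B, D}.
Read 'z': {A, B, D} → {B, D, E, F}.
Read 'z': {B, D, E, F} → {A, B, D, F}.
Read 'z': {A, B, D, F} → {B, D, E, F}.

{B, D, E, F}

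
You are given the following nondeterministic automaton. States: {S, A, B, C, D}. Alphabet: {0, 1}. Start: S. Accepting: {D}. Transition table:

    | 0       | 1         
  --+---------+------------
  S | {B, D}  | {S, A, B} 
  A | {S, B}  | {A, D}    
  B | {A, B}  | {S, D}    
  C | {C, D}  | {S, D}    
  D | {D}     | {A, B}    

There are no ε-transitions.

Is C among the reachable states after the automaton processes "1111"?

Start in {S}.
Read '1': S→{S, A, B}; now {S, A, B}.
Read '1': S→{S, A, B}, A→{A, D}, B→{S, D}; now {S, A, B, D}.
Read '1': S→{S, A, B}, A→{A, D}, B→{S, D}, D→{A, B}; now {S, A, B, D}.
Read '1': S→{S, A, B}, A→{A, D}, B→{S, D}, D→{A, B}; now {S, A, B, D}.
State C is not in {S, A, B, D}.

No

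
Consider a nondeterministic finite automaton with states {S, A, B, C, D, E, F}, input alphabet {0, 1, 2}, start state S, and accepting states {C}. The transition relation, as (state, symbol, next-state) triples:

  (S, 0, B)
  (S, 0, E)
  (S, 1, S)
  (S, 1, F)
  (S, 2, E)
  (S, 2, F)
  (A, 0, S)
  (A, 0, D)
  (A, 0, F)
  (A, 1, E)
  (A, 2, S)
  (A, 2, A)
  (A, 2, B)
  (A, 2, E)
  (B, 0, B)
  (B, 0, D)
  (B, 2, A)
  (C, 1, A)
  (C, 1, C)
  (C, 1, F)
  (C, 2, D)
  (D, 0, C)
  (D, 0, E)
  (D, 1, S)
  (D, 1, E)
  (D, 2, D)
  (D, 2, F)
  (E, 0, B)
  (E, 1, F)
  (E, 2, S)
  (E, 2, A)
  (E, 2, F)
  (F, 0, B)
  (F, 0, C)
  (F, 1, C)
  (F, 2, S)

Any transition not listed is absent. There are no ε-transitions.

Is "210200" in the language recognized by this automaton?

Start in {S}.
Read '2': {S} → {E, F}.
Read '1': {E, F} → {C, F}.
Read '0': {C, F} → {B, C}.
Read '2': {B, C} → {A, D}.
Read '0': {A, D} → {S, C, D, E, F}.
Read '0': {S, C, D, E, F} → {B, C, E}.
The final set {B, C, E} contains the accepting state C.

Yes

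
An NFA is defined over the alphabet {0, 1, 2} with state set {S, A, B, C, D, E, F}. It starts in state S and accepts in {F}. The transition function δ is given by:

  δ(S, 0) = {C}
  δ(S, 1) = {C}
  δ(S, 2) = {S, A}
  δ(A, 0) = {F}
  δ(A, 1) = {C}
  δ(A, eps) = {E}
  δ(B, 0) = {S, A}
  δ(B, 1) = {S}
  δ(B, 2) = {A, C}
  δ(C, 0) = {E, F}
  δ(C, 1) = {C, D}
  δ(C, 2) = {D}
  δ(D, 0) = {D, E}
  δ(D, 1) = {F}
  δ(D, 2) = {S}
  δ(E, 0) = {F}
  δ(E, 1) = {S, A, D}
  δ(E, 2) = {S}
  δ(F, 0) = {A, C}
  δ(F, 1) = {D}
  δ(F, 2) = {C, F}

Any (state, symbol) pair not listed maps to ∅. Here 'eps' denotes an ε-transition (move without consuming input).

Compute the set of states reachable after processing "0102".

Start in {S}.
Read '0': S→{C}; now {C}.
Read '1': C→{C, D}; now {C, D}.
Read '0': C→{E, F}, D→{D, E}; now {D, E, F}.
Read '2': D→{S}, E→{S}, F→{C, F}; now {S, C, F}.

{S, C, F}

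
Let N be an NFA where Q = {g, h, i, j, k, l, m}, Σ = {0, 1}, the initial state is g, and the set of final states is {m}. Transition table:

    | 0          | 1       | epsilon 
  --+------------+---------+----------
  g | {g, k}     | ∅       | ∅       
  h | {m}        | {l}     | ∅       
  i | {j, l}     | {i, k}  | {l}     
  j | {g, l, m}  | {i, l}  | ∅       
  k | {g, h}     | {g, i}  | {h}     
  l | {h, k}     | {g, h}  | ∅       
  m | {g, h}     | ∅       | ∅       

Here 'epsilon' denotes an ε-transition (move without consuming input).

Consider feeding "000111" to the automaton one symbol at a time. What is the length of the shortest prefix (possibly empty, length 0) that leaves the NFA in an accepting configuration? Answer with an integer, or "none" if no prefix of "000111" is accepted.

Start in {g}.
Read '0': g→{g, k}; union {g, k}; ε-closure = {g, h, k}.
Read '0': g→{g, k}, h→{m}, k→{g, h}; now {g, h, k, m}.
None of the earlier sets intersect F, but {g, h, k, m} does.

2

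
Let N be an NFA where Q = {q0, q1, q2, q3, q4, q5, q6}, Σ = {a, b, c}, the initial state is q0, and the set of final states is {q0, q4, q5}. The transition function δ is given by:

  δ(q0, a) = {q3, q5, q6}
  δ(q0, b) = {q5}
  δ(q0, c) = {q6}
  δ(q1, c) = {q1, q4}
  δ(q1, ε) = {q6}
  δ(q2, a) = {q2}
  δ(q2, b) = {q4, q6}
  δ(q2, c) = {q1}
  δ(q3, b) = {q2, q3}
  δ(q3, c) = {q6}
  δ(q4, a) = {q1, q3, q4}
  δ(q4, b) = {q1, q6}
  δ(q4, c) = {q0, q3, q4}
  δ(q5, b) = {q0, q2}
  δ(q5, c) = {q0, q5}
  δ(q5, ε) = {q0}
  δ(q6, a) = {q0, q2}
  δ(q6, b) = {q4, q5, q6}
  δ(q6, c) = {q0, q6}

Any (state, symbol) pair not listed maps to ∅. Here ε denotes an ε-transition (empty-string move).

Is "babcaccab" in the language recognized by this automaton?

Start in {q0}.
Read 'b': q0→{q5}; union {q5}; ε-closure = {q0, q5}.
Read 'a': q0→{q3, q5, q6}, q5→∅; union {q3, q5, q6}; ε-closure = {q0, q3, q5, q6}.
Read 'b': q0→{q5}, q3→{q2, q3}, q5→{q0, q2}, q6→{q4, q5, q6}; now {q0, q2, q3, q4, q5, q6}.
Read 'c': q0→{q6}, q2→{q1}, q3→{q6}, q4→{q0, q3, q4}, q5→{q0, q5}, q6→{q0, q6}; now {q0, q1, q3, q4, q5, q6}.
Read 'a': q0→{q3, q5, q6}, q1→∅, q3→∅, q4→{q1, q3, q4}, q5→∅, q6→{q0, q2}; now {q0, q1, q2, q3, q4, q5, q6}.
Read 'c': q0→{q6}, q1→{q1, q4}, q2→{q1}, q3→{q6}, q4→{q0, q3, q4}, q5→{q0, q5}, q6→{q0, q6}; now {q0, q1, q3, q4, q5, q6}.
Read 'c': q0→{q6}, q1→{q1, q4}, q3→{q6}, q4→{q0, q3, q4}, q5→{q0, q5}, q6→{q0, q6}; now {q0, q1, q3, q4, q5, q6}.
Read 'a': q0→{q3, q5, q6}, q1→∅, q3→∅, q4→{q1, q3, q4}, q5→∅, q6→{q0, q2}; now {q0, q1, q2, q3, q4, q5, q6}.
Read 'b': q0→{q5}, q1→∅, q2→{q4, q6}, q3→{q2, q3}, q4→{q1, q6}, q5→{q0, q2}, q6→{q4, q5, q6}; now {q0, q1, q2, q3, q4, q5, q6}.
The final set {q0, q1, q2, q3, q4, q5, q6} contains the accepting states q0, q4, q5.

Yes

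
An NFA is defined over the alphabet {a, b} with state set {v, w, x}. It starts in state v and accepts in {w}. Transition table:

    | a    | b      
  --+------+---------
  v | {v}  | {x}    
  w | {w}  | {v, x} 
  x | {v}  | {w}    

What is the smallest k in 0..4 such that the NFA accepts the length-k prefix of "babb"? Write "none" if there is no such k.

4

Start in {v}.
Read 'b': {v} → {x}.
Read 'a': {x} → {v}.
Read 'b': {v} → {x}.
Read 'b': {x} → {w}.
None of the earlier sets intersect F, but {w} does.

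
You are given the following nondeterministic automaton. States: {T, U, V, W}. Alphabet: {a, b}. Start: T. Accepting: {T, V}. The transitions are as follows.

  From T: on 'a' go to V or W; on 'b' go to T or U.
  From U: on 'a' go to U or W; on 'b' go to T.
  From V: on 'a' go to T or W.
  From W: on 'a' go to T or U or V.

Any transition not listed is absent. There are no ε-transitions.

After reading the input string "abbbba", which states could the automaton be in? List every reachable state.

∅

Start in {T}.
Read 'a': T→{V, W}; now {V, W}.
Read 'b': V→∅, W→∅; now ∅.
The set is empty and remains empty for the remaining 4 symbols.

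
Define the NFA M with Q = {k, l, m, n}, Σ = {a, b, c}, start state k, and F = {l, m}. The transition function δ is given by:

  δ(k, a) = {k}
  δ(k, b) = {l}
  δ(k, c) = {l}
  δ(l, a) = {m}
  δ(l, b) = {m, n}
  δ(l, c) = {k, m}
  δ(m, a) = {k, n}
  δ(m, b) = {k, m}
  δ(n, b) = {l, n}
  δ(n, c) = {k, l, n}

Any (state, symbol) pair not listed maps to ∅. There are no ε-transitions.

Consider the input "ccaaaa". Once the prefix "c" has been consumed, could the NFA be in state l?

Yes

Start in {k}.
Read 'c': {k} → {l}.
State l is in {l}.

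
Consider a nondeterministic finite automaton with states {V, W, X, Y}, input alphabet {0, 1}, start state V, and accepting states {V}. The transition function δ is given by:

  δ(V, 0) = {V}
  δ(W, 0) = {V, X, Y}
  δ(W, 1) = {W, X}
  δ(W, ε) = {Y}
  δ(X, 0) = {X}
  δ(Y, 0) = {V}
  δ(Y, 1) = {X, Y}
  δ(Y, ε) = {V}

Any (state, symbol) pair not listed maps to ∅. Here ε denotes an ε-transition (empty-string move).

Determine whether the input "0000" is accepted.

Yes

Start in {V}.
Read '0': {V} → {V}.
Read '0': {V} → {V}.
Read '0': {V} → {V}.
Read '0': {V} → {V}.
The final set {V} contains the accepting state V.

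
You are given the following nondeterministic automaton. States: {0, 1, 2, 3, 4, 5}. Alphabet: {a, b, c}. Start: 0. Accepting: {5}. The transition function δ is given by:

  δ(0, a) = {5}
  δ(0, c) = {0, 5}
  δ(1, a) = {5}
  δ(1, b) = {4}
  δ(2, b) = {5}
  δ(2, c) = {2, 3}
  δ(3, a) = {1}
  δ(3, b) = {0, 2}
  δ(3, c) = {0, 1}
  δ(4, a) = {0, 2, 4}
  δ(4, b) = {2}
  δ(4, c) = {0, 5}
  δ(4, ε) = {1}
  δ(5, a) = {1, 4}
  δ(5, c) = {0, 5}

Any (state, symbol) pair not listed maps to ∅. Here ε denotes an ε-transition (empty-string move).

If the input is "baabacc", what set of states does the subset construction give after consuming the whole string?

∅

Start in {0}.
Read 'b': {0} → ∅.
The set is empty and remains empty for the remaining 6 symbols.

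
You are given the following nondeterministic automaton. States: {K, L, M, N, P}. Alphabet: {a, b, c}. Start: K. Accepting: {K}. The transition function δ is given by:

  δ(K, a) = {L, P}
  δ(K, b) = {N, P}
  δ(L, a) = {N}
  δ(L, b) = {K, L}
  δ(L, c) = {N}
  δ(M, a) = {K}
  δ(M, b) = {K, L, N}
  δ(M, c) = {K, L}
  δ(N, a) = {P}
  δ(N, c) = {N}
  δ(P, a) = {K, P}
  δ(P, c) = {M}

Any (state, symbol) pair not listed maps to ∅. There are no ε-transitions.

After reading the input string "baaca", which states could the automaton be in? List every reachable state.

Start in {K}.
Read 'b': K→{N, P}; now {N, P}.
Read 'a': N→{P}, P→{K, P}; now {K, P}.
Read 'a': K→{L, P}, P→{K, P}; now {K, L, P}.
Read 'c': K→∅, L→{N}, P→{M}; now {M, N}.
Read 'a': M→{K}, N→{P}; now {K, P}.

{K, P}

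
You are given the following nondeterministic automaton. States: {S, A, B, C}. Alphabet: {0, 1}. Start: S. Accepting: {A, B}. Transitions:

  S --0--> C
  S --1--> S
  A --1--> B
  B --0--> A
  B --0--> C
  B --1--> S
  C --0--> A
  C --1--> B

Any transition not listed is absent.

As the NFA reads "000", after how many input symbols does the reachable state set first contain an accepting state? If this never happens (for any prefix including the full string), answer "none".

2

Start in {S}.
Read '0': {S} → {C}.
Read '0': {C} → {A}.
None of the earlier sets intersect F, but {A} does.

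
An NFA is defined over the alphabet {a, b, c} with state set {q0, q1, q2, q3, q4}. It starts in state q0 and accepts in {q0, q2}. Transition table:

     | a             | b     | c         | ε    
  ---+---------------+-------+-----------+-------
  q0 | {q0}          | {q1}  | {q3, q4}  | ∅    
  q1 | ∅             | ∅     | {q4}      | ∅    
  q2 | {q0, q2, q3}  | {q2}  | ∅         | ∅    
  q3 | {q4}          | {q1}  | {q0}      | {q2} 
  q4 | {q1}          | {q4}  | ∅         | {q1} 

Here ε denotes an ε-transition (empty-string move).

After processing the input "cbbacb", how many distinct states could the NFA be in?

Start in {q0}.
Read 'c': q0→{q3, q4}; union {q3, q4}; ε-closure = {q1, q2, q3, q4}.
Read 'b': q1→∅, q2→{q2}, q3→{q1}, q4→{q4}; now {q1, q2, q4}.
Read 'b': q1→∅, q2→{q2}, q4→{q4}; union {q2, q4}; ε-closure = {q1, q2, q4}.
Read 'a': q1→∅, q2→{q0, q2, q3}, q4→{q1}; now {q0, q1, q2, q3}.
Read 'c': q0→{q3, q4}, q1→{q4}, q2→∅, q3→{q0}; union {q0, q3, q4}; ε-closure = {q0, q1, q2, q3, q4}.
Read 'b': q0→{q1}, q1→∅, q2→{q2}, q3→{q1}, q4→{q4}; now {q1, q2, q4}.
That set has 3 states.

3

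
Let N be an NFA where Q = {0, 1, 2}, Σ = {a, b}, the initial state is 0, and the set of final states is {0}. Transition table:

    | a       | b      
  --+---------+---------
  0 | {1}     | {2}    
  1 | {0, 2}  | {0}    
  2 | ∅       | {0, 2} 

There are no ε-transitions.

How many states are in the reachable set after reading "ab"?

Start in {0}.
Read 'a': {0} → {1}.
Read 'b': {1} → {0}.
That set has 1 state.

1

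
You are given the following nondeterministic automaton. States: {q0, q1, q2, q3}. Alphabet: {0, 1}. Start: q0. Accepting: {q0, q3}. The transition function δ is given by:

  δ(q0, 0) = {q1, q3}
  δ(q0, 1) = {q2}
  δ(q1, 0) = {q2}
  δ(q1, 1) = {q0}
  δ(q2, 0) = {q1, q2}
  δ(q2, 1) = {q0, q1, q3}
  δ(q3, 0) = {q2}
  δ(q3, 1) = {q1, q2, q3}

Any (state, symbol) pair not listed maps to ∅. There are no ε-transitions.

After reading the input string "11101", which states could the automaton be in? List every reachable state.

Start in {q0}.
Read '1': q0→{q2}; now {q2}.
Read '1': q2→{q0, q1, q3}; now {q0, q1, q3}.
Read '1': q0→{q2}, q1→{q0}, q3→{q1, q2, q3}; now {q0, q1, q2, q3}.
Read '0': q0→{q1, q3}, q1→{q2}, q2→{q1, q2}, q3→{q2}; now {q1, q2, q3}.
Read '1': q1→{q0}, q2→{q0, q1, q3}, q3→{q1, q2, q3}; now {q0, q1, q2, q3}.

{q0, q1, q2, q3}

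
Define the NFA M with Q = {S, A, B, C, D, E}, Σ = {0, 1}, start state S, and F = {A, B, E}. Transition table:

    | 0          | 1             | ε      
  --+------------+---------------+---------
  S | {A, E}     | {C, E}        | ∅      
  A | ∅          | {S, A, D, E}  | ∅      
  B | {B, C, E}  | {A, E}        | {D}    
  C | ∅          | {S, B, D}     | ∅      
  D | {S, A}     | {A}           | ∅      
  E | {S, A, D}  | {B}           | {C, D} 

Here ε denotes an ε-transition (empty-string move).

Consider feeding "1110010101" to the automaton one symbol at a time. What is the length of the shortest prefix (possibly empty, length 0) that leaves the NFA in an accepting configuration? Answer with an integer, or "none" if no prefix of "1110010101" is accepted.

Start in {S}.
Read '1': S→{C, E}; union {C, E}; ε-closure = {C, D, E}.
None of the earlier sets intersect F, but {C, D, E} does.

1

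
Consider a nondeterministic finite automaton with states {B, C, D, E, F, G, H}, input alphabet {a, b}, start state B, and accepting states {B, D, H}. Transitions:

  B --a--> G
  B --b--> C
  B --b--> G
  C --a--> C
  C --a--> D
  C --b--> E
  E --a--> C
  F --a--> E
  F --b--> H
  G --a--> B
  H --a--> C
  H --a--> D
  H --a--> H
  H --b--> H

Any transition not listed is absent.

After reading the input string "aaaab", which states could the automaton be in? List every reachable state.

{C, G}

Start in {B}.
Read 'a': B→{G}; now {G}.
Read 'a': G→{B}; now {B}.
Read 'a': B→{G}; now {G}.
Read 'a': G→{B}; now {B}.
Read 'b': B→{C, G}; now {C, G}.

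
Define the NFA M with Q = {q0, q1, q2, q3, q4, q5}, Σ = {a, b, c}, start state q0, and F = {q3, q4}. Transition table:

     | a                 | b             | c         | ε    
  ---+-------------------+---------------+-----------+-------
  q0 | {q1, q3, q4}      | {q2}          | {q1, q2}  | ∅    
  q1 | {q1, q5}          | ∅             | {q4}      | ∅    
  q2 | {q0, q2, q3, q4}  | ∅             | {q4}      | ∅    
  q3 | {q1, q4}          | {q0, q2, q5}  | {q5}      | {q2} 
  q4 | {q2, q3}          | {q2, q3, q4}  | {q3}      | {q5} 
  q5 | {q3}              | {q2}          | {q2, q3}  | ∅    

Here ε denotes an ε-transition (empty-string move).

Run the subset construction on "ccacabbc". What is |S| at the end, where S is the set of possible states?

Start in {q0}.
Read 'c': {q0} → {q1, q2}.
Read 'c': {q1, q2} → {q4, q5}.
Read 'a': {q4, q5} → {q2, q3}.
Read 'c': {q2, q3} → {q4, q5}.
Read 'a': {q4, q5} → {q2, q3}.
Read 'b': {q2, q3} → {q0, q2, q5}.
Read 'b': {q0, q2, q5} → {q2}.
Read 'c': {q2} → {q4, q5}.
That set has 2 states.

2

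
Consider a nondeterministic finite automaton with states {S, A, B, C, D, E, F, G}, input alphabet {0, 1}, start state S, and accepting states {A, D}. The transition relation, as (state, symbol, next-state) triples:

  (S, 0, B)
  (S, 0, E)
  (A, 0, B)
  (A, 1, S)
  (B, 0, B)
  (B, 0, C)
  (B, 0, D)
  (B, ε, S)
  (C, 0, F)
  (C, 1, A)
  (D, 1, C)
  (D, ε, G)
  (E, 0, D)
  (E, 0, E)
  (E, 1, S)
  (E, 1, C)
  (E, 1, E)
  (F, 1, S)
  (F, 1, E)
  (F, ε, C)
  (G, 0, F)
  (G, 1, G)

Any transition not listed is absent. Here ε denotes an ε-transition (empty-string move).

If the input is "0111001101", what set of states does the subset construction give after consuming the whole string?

{S, A, C, E, G}

Start in {S}.
Read '0': S→{B, E}; union {B, E}; ε-closure = {S, B, E}.
Read '1': S→∅, B→∅, E→{S, C, E}; now {S, C, E}.
Read '1': S→∅, C→{A}, E→{S, C, E}; now {S, A, C, E}.
Read '1': S→∅, A→{S}, C→{A}, E→{S, C, E}; now {S, A, C, E}.
Read '0': S→{B, E}, A→{B}, C→{F}, E→{D, E}; union {B, D, E, F}; ε-closure = {S, B, C, D, E, F, G}.
Read '0': S→{B, E}, B→{B, C, D}, C→{F}, D→∅, E→{D, E}, F→∅, G→{F}; union {B, C, D, E, F}; ε-closure = {S, B, C, D, E, F, G}.
Read '1': S→∅, B→∅, C→{A}, D→{C}, E→{S, C, E}, F→{S, E}, G→{G}; now {S, A, C, E, G}.
Read '1': S→∅, A→{S}, C→{A}, E→{S, C, E}, G→{G}; now {S, A, C, E, G}.
Read '0': S→{B, E}, A→{B}, C→{F}, E→{D, E}, G→{F}; union {B, D, E, F}; ε-closure = {S, B, C, D, E, F, G}.
Read '1': S→∅, B→∅, C→{A}, D→{C}, E→{S, C, E}, F→{S, E}, G→{G}; now {S, A, C, E, G}.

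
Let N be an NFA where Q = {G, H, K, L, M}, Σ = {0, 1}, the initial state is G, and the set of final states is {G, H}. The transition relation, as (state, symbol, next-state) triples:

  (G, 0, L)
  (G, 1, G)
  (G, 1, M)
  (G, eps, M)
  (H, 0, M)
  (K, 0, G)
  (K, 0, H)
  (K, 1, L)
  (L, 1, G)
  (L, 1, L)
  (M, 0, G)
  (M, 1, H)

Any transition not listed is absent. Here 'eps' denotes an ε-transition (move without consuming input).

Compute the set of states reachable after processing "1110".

{G, L, M}

Start: ε-closure({G}) = {G, M}.
Read '1': {G, M} → {G, H, M}.
Read '1': {G, H, M} → {G, H, M}.
Read '1': {G, H, M} → {G, H, M}.
Read '0': {G, H, M} → {G, L, M}.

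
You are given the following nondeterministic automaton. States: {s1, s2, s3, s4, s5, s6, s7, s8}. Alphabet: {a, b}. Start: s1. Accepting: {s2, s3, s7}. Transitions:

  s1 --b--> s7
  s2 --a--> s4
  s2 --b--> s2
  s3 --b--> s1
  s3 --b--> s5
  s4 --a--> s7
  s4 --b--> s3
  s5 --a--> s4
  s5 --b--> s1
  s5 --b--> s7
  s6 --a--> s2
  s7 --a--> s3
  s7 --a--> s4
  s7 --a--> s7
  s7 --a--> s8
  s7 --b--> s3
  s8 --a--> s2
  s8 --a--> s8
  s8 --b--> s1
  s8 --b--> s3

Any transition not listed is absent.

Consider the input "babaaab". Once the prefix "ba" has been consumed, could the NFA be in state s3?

Yes

Start in {s1}.
Read 'b': s1→{s7}; now {s7}.
Read 'a': s7→{s3, s4, s7, s8}; now {s3, s4, s7, s8}.
State s3 is in {s3, s4, s7, s8}.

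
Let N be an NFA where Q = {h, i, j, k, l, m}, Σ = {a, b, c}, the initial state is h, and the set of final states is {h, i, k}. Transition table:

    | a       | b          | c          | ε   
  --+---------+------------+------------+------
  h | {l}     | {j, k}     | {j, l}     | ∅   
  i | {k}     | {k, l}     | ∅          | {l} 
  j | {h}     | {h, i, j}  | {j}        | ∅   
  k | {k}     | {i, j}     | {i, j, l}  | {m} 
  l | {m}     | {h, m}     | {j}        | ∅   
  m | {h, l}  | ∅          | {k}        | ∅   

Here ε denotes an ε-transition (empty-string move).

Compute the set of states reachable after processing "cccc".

Start in {h}.
Read 'c': {h} → {j, l}.
Read 'c': {j, l} → {j}.
Read 'c': {j} → {j}.
Read 'c': {j} → {j}.

{j}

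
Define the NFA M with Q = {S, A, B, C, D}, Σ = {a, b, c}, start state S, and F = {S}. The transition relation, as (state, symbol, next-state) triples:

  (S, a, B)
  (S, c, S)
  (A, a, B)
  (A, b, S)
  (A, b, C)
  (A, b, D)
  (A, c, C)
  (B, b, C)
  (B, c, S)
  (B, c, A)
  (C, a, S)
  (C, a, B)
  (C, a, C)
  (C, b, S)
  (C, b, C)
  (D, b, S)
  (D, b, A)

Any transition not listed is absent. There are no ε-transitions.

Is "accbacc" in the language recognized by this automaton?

Start in {S}.
Read 'a': S→{B}; now {B}.
Read 'c': B→{S, A}; now {S, A}.
Read 'c': S→{S}, A→{C}; now {S, C}.
Read 'b': S→∅, C→{S, C}; now {S, C}.
Read 'a': S→{B}, C→{S, B, C}; now {S, B, C}.
Read 'c': S→{S}, B→{S, A}, C→∅; now {S, A}.
Read 'c': S→{S}, A→{C}; now {S, C}.
The final set {S, C} contains the accepting state S.

Yes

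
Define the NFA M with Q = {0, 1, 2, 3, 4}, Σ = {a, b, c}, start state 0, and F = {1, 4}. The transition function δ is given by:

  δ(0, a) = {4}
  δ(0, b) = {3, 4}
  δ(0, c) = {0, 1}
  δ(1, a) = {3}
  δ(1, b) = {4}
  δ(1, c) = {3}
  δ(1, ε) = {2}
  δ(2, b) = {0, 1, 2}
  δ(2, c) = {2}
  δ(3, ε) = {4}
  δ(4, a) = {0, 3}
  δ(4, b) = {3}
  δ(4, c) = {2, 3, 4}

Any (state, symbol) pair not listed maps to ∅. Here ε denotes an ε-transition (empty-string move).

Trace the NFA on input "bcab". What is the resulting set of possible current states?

Start in {0}.
Read 'b': 0→{3, 4}; now {3, 4}.
Read 'c': 3→∅, 4→{2, 3, 4}; now {2, 3, 4}.
Read 'a': 2→∅, 3→∅, 4→{0, 3}; union {0, 3}; ε-closure = {0, 3, 4}.
Read 'b': 0→{3, 4}, 3→∅, 4→{3}; now {3, 4}.

{3, 4}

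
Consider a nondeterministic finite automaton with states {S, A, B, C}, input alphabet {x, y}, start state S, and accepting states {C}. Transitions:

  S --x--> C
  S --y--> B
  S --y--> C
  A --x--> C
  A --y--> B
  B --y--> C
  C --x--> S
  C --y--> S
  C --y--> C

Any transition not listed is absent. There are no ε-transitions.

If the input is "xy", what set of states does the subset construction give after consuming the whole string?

Start in {S}.
Read 'x': S→{C}; now {C}.
Read 'y': C→{S, C}; now {S, C}.

{S, C}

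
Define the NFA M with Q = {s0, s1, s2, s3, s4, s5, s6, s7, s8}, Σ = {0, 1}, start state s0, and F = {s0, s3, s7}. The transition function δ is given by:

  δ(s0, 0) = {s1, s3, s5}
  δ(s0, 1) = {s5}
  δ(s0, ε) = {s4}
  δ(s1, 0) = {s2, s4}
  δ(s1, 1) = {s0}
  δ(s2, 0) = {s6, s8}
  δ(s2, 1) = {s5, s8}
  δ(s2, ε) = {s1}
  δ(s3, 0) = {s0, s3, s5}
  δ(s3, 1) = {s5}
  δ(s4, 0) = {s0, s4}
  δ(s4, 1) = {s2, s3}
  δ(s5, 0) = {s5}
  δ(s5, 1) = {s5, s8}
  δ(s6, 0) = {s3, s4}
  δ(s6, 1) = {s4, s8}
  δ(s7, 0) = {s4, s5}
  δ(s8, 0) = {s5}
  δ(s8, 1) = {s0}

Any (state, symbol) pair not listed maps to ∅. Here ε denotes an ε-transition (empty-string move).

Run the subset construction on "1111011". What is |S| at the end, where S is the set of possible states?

7

Start: ε-closure({s0}) = {s0, s4}.
Read '1': s0→{s5}, s4→{s2, s3}; union {s2, s3, s5}; ε-closure = {s1, s2, s3, s5}.
Read '1': s1→{s0}, s2→{s5, s8}, s3→{s5}, s5→{s5, s8}; union {s0, s5, s8}; ε-closure = {s0, s4, s5, s8}.
Read '1': s0→{s5}, s4→{s2, s3}, s5→{s5, s8}, s8→{s0}; union {s0, s2, s3, s5, s8}; ε-closure = {s0, s1, s2, s3, s4, s5, s8}.
Read '1': s0→{s5}, s1→{s0}, s2→{s5, s8}, s3→{s5}, s4→{s2, s3}, s5→{s5, s8}, s8→{s0}; union {s0, s2, s3, s5, s8}; ε-closure = {s0, s1, s2, s3, s4, s5, s8}.
Read '0': s0→{s1, s3, s5}, s1→{s2, s4}, s2→{s6, s8}, s3→{s0, s3, s5}, s4→{s0, s4}, s5→{s5}, s8→{s5}; now {s0, s1, s2, s3, s4, s5, s6, s8}.
Read '1': s0→{s5}, s1→{s0}, s2→{s5, s8}, s3→{s5}, s4→{s2, s3}, s5→{s5, s8}, s6→{s4, s8}, s8→{s0}; union {s0, s2, s3, s4, s5, s8}; ε-closure = {s0, s1, s2, s3, s4, s5, s8}.
Read '1': s0→{s5}, s1→{s0}, s2→{s5, s8}, s3→{s5}, s4→{s2, s3}, s5→{s5, s8}, s8→{s0}; union {s0, s2, s3, s5, s8}; ε-closure = {s0, s1, s2, s3, s4, s5, s8}.
That set has 7 states.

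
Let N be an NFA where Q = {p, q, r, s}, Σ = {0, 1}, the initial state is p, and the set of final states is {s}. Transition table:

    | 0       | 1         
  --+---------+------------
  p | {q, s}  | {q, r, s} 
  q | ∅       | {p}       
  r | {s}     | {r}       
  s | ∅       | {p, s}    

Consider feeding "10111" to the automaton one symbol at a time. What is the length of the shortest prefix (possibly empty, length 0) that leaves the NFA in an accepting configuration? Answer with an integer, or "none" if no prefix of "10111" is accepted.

Start in {p}.
Read '1': {p} → {q, r, s}.
None of the earlier sets intersect F, but {q, r, s} does.

1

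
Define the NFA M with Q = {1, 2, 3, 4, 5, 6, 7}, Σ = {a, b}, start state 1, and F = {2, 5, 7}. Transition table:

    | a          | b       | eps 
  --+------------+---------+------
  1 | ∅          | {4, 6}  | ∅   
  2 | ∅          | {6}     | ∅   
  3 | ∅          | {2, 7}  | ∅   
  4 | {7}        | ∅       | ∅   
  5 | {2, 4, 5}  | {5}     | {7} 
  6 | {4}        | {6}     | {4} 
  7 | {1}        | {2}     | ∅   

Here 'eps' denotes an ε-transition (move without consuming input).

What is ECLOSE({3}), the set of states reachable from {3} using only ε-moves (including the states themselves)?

Begin with {3}.
No ε-moves leave this set, so the closure equals the set itself.

{3}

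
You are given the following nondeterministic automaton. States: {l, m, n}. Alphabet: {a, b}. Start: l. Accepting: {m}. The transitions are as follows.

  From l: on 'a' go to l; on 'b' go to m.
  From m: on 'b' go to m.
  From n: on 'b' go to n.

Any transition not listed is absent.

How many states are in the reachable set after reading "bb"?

Start in {l}.
Read 'b': {l} → {m}.
Read 'b': {m} → {m}.
That set has 1 state.

1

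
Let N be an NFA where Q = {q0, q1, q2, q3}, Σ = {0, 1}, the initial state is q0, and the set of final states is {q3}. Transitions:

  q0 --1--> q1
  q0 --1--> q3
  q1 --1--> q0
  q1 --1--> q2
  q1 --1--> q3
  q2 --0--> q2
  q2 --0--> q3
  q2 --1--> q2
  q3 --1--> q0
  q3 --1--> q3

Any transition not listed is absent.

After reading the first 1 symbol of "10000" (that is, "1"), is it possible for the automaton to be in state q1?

Start in {q0}.
Read '1': q0→{q1, q3}; now {q1, q3}.
State q1 is in {q1, q3}.

Yes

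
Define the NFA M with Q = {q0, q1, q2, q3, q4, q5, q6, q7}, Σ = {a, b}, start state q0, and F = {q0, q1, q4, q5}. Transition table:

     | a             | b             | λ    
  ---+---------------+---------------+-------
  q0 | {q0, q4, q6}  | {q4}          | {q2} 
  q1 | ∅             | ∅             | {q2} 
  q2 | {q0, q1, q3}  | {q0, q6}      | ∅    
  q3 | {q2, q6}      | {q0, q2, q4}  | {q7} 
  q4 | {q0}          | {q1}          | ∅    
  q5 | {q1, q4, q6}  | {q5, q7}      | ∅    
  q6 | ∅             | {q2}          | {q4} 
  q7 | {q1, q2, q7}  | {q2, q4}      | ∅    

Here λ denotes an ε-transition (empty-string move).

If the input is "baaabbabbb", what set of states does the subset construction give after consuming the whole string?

{q0, q1, q2, q4, q6}

Start: ε-closure({q0}) = {q0, q2}.
Read 'b': q0→{q4}, q2→{q0, q6}; union {q0, q4, q6}; ε-closure = {q0, q2, q4, q6}.
Read 'a': q0→{q0, q4, q6}, q2→{q0, q1, q3}, q4→{q0}, q6→∅; union {q0, q1, q3, q4, q6}; ε-closure = {q0, q1, q2, q3, q4, q6, q7}.
Read 'a': q0→{q0, q4, q6}, q1→∅, q2→{q0, q1, q3}, q3→{q2, q6}, q4→{q0}, q6→∅, q7→{q1, q2, q7}; now {q0, q1, q2, q3, q4, q6, q7}.
Read 'a': q0→{q0, q4, q6}, q1→∅, q2→{q0, q1, q3}, q3→{q2, q6}, q4→{q0}, q6→∅, q7→{q1, q2, q7}; now {q0, q1, q2, q3, q4, q6, q7}.
Read 'b': q0→{q4}, q1→∅, q2→{q0, q6}, q3→{q0, q2, q4}, q4→{q1}, q6→{q2}, q7→{q2, q4}; now {q0, q1, q2, q4, q6}.
Read 'b': q0→{q4}, q1→∅, q2→{q0, q6}, q4→{q1}, q6→{q2}; now {q0, q1, q2, q4, q6}.
Read 'a': q0→{q0, q4, q6}, q1→∅, q2→{q0, q1, q3}, q4→{q0}, q6→∅; union {q0, q1, q3, q4, q6}; ε-closure = {q0, q1, q2, q3, q4, q6, q7}.
Read 'b': q0→{q4}, q1→∅, q2→{q0, q6}, q3→{q0, q2, q4}, q4→{q1}, q6→{q2}, q7→{q2, q4}; now {q0, q1, q2, q4, q6}.
Read 'b': q0→{q4}, q1→∅, q2→{q0, q6}, q4→{q1}, q6→{q2}; now {q0, q1, q2, q4, q6}.
Read 'b': q0→{q4}, q1→∅, q2→{q0, q6}, q4→{q1}, q6→{q2}; now {q0, q1, q2, q4, q6}.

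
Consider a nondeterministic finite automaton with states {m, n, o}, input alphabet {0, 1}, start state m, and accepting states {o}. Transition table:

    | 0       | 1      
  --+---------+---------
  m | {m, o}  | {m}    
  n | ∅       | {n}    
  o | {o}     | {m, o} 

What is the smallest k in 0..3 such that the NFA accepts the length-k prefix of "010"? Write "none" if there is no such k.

Start in {m}.
Read '0': {m} → {m, o}.
None of the earlier sets intersect F, but {m, o} does.

1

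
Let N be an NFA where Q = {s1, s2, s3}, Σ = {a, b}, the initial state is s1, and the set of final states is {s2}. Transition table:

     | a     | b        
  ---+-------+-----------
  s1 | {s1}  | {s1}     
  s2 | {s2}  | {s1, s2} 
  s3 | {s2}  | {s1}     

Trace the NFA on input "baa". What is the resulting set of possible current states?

Start in {s1}.
Read 'b': s1→{s1}; now {s1}.
Read 'a': s1→{s1}; now {s1}.
Read 'a': s1→{s1}; now {s1}.

{s1}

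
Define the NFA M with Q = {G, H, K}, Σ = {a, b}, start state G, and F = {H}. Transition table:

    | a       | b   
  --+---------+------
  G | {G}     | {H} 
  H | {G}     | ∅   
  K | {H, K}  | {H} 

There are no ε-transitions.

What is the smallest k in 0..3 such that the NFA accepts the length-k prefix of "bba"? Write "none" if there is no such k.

1

Start in {G}.
Read 'b': G→{H}; now {H}.
None of the earlier sets intersect F, but {H} does.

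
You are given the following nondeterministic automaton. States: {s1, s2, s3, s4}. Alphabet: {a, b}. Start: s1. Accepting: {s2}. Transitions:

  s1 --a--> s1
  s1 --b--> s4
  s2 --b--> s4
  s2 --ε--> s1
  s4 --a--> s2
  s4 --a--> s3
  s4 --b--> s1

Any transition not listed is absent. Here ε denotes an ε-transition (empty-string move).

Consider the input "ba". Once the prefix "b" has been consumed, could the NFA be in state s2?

Start in {s1}.
Read 'b': {s1} → {s4}.
State s2 is not in {s4}.

No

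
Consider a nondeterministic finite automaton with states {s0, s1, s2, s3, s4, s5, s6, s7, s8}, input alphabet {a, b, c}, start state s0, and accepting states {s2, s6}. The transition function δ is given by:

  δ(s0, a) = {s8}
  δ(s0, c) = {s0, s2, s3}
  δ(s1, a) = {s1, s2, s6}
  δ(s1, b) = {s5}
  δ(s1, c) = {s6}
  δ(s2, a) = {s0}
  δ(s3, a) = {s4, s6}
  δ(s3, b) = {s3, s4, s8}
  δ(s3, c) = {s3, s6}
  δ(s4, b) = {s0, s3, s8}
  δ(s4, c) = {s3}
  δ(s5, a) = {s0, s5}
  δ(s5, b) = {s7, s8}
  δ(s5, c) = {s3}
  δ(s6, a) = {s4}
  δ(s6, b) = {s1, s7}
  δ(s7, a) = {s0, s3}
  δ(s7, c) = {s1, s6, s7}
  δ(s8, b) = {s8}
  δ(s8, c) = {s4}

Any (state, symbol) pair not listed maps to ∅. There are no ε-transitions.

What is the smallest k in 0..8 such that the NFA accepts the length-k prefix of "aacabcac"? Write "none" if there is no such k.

Start in {s0}.
Read 'a': {s0} → {s8}.
Read 'a': {s8} → ∅.
The set is empty and remains empty for the remaining 6 symbols.
No reachable set along the way intersects F.

none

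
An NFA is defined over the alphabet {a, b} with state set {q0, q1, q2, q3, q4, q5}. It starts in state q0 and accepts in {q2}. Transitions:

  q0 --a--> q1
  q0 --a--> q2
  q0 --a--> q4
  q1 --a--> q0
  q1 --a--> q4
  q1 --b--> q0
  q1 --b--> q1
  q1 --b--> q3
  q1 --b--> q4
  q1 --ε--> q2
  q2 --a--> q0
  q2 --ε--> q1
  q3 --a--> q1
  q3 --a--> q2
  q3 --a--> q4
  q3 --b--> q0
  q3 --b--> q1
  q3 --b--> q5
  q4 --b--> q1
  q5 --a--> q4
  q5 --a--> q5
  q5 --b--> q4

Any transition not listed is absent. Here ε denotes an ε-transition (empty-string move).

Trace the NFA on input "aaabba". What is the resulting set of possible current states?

Start in {q0}.
Read 'a': q0→{q1, q2, q4}; now {q1, q2, q4}.
Read 'a': q1→{q0, q4}, q2→{q0}, q4→∅; now {q0, q4}.
Read 'a': q0→{q1, q2, q4}, q4→∅; now {q1, q2, q4}.
Read 'b': q1→{q0, q1, q3, q4}, q2→∅, q4→{q1}; union {q0, q1, q3, q4}; ε-closure = {q0, q1, q2, q3, q4}.
Read 'b': q0→∅, q1→{q0, q1, q3, q4}, q2→∅, q3→{q0, q1, q5}, q4→{q1}; union {q0, q1, q3, q4, q5}; ε-closure = {q0, q1, q2, q3, q4, q5}.
Read 'a': q0→{q1, q2, q4}, q1→{q0, q4}, q2→{q0}, q3→{q1, q2, q4}, q4→∅, q5→{q4, q5}; now {q0, q1, q2, q4, q5}.

{q0, q1, q2, q4, q5}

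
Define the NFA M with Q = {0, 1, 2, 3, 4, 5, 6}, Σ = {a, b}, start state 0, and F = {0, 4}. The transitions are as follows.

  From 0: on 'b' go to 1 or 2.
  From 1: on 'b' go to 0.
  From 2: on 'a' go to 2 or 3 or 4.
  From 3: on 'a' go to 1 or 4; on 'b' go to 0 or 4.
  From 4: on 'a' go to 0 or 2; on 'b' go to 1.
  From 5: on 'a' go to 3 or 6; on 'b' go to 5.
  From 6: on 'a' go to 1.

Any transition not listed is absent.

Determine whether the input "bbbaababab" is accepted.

Start in {0}.
Read 'b': {0} → {1, 2}.
Read 'b': {1, 2} → {0}.
Read 'b': {0} → {1, 2}.
Read 'a': {1, 2} → {2, 3, 4}.
Read 'a': {2, 3, 4} → {0, 1, 2, 3, 4}.
Read 'b': {0, 1, 2, 3, 4} → {0, 1, 2, 4}.
Read 'a': {0, 1, 2, 4} → {0, 2, 3, 4}.
Read 'b': {0, 2, 3, 4} → {0, 1, 2, 4}.
Read 'a': {0, 1, 2, 4} → {0, 2, 3, 4}.
Read 'b': {0, 2, 3, 4} → {0, 1, 2, 4}.
The final set {0, 1, 2, 4} contains the accepting states 0, 4.

Yes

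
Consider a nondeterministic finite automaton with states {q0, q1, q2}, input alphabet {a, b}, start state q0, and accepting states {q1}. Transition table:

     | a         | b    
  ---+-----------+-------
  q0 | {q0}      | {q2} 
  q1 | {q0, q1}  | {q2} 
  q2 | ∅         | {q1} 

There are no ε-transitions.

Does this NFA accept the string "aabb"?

Start in {q0}.
Read 'a': {q0} → {q0}.
Read 'a': {q0} → {q0}.
Read 'b': {q0} → {q2}.
Read 'b': {q2} → {q1}.
The final set {q1} contains the accepting state q1.

Yes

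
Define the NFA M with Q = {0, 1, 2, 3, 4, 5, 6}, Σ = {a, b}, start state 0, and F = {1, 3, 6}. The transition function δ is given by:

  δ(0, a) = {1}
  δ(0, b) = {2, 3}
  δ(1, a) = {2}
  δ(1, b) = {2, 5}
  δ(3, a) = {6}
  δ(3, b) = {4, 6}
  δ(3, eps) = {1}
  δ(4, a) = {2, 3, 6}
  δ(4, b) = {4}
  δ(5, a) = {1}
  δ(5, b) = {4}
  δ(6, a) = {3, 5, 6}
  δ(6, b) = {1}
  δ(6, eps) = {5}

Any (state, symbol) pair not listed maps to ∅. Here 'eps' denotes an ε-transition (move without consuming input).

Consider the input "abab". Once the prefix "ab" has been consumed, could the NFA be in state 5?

Start in {0}.
Read 'a': {0} → {1}.
Read 'b': {1} → {2, 5}.
State 5 is in {2, 5}.

Yes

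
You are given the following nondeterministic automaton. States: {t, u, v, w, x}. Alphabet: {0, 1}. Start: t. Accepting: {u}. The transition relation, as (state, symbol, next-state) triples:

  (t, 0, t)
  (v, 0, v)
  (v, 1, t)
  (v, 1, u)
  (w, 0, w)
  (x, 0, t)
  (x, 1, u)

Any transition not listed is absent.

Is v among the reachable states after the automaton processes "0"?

Start in {t}.
Read '0': t→{t}; now {t}.
State v is not in {t}.

No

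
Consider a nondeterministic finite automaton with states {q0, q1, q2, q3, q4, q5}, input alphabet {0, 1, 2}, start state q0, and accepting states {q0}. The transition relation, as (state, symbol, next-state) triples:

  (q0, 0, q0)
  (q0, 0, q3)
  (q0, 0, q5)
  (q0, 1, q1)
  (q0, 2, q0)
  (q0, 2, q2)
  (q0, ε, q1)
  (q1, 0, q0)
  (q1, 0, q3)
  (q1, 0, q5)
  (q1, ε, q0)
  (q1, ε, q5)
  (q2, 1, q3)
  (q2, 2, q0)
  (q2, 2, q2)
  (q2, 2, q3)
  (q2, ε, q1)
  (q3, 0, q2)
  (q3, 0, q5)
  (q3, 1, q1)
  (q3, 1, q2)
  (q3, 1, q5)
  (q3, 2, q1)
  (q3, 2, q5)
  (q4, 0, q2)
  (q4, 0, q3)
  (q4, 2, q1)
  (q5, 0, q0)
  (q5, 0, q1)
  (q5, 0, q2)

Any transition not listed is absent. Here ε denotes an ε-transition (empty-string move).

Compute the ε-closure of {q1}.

Begin with {q1}.
ε-move q1 → q0; add q0.
ε-move q1 → q5; add q5.

{q0, q1, q5}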